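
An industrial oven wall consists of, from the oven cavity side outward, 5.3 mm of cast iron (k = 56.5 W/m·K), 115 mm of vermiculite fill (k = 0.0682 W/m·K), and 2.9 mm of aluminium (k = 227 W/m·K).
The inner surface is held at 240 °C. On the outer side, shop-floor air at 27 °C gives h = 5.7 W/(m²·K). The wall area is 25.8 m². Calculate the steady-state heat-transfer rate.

Using the resistance-network approach (series):
R_cast iron = L/(kA) = 0.0053/(56.5×25.8) = 3.636×10^-6 K/W
R_vermiculite fill = L/(kA) = 0.115/(0.0682×25.8) = 0.06536 K/W
R_aluminium = L/(kA) = 0.0029/(227×25.8) = 4.952×10^-7 K/W
R_outer film = 1/(h_o·A) = 1/(5.7×25.8) = 0.0068 K/W
R_total = 0.07216 K/W
Q = ΔT / R_total = 213 / 0.07216

Q ≈ 2950 W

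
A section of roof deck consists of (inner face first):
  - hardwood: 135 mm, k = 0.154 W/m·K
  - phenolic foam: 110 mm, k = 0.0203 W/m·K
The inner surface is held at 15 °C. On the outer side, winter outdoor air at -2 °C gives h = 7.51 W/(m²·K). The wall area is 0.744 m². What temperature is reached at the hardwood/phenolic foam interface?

Series thermal resistances:
R_hardwood = L/(kA) = 0.135/(0.154×0.744) = 1.178 K/W
R_phenolic foam = L/(kA) = 0.11/(0.0203×0.744) = 7.283 K/W
R_outer film = 1/(h_o·A) = 1/(7.51×0.744) = 0.179 K/W
R_total = 8.64 K/W;  Q = ΔT/R_total = 17/8.64 = 1.967 W
T_interface = T_inner − Q·ΣR(inner→interface) = 15 − 1.97×1.178

T ≈ 12.7 °C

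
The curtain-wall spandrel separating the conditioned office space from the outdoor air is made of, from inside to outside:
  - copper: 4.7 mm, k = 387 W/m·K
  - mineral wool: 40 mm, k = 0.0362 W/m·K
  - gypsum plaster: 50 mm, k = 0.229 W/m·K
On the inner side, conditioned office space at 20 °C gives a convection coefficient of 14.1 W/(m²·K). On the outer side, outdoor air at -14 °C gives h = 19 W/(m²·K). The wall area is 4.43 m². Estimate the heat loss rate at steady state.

Q ≈ 104 W

Thermal resistances in series:
R_inner film = 1/(h_i·A) = 1/(14.1×4.43) = 0.01601 K/W
R_copper = L/(kA) = 0.0047/(387×4.43) = 2.741×10^-6 K/W
R_mineral wool = L/(kA) = 0.04/(0.0362×4.43) = 0.2494 K/W
R_gypsum plaster = L/(kA) = 0.05/(0.229×4.43) = 0.04929 K/W
R_outer film = 1/(h_o·A) = 1/(19×4.43) = 0.01188 K/W
R_total = 0.3266 K/W
Q = ΔT / R_total = 34 / 0.3266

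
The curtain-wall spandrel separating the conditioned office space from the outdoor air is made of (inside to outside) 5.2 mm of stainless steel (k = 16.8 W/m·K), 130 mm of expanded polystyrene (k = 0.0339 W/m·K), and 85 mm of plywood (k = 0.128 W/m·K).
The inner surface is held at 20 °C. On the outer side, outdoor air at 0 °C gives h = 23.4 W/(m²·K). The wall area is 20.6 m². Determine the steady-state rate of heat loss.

Thermal resistances in series:
R_stainless steel = L/(kA) = 0.0052/(16.8×20.6) = 1.503×10^-5 K/W
R_expanded polystyrene = L/(kA) = 0.13/(0.0339×20.6) = 0.1862 K/W
R_plywood = L/(kA) = 0.085/(0.128×20.6) = 0.03224 K/W
R_outer film = 1/(h_o·A) = 1/(23.4×20.6) = 0.002075 K/W
R_total = 0.2205 K/W
Q = ΔT / R_total = 20 / 0.2205

Q ≈ 90.7 W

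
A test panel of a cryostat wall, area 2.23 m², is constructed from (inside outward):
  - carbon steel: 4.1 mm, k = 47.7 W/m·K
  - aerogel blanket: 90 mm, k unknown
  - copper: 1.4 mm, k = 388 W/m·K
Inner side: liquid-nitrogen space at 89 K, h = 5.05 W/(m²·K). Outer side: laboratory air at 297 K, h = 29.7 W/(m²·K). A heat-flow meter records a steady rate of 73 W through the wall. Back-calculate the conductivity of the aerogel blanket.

Series thermal resistances:
R_inner film = 1/(h_i·A) = 1/(5.05×2.23) = 0.0888 K/W
R_carbon steel = L/(kA) = 0.0041/(47.7×2.23) = 3.854×10^-5 K/W
R_copper = L/(kA) = 0.0014/(388×2.23) = 1.618×10^-6 K/W
R_outer film = 1/(h_o·A) = 1/(29.7×2.23) = 0.0151 K/W
Sum of known resistances R_other = 0.1039 K/W
Total R = ΔT/Q = 208/73 = 2.849 K/W
R_aerogel blanket = R_total − R_other = 2.745 K/W
k = L/(R·A) = 0.09/(2.745×2.23)

k ≈ 0.0147 W/(m·K)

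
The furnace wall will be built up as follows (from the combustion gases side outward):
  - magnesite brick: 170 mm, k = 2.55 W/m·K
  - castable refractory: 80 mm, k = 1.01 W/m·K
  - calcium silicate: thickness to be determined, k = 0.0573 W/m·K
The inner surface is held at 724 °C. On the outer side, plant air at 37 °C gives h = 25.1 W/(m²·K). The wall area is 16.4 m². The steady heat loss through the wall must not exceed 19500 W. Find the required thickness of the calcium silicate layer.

L ≈ 22.5 mm

Treating each layer as a thermal resistance in series:
R_magnesite brick = L/(kA) = 0.17/(2.55×16.4) = 0.004065 K/W
R_castable refractory = L/(kA) = 0.08/(1.01×16.4) = 0.00483 K/W
R_outer film = 1/(h_o·A) = 1/(25.1×16.4) = 0.002429 K/W
Sum of the known resistances R_other = 0.01132 K/W
Required total resistance R_tot = ΔT/Q_allow = 687/19500 = 0.03523 K/W
R_calcium silicate = R_tot − R_other = 0.02391 K/W
L = R·k·A = 0.02391×0.0573×16.4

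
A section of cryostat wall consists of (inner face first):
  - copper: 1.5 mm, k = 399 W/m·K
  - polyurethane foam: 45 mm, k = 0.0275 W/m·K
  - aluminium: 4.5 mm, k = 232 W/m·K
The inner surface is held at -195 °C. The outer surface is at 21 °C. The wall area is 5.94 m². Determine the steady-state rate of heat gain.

Thermal resistances in series:
R_copper = L/(kA) = 0.0015/(399×5.94) = 6.329×10^-7 K/W
R_polyurethane foam = L/(kA) = 0.045/(0.0275×5.94) = 0.2755 K/W
R_aluminium = L/(kA) = 0.0045/(232×5.94) = 3.265×10^-6 K/W
R_total = 0.2755 K/W
Q = ΔT / R_total = 216 / 0.2755

Q ≈ 784 W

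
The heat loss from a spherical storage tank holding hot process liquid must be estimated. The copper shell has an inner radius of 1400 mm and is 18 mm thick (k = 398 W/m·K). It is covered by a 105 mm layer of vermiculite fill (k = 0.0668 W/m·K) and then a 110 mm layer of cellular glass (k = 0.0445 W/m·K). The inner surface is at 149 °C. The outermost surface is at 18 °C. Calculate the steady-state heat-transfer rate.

For a spherical shell R = (1/r₁ − 1/r₂)/(4πk); film R = 1/(h·4πr²). In series:
R_copper shell = (1/1.4 − 1/1.418)/(4π×398) = 1.813×10^-6 K/W
R_vermiculite fill = (1/1.418 − 1/1.523)/(4π×0.0668) = 0.05792 K/W
R_cellular glass = (1/1.523 − 1/1.633)/(4π×0.0445) = 0.07909 K/W
R_total = 0.137 K/W
Q = ΔT/R_total = 131/0.137

Q ≈ 956 W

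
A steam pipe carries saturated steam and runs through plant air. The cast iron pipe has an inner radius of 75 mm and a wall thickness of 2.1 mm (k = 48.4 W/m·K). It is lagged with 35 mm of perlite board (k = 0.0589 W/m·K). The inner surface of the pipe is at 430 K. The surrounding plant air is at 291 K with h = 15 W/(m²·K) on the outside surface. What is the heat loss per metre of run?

Treating each annulus and film as a series resistance:
R_cast iron pipe wall = ln(77.1/75)/(2π×48.4×1) = 9.081×10^-5 K/W
R_perlite board = ln(112.1/77.1)/(2π×0.0589×1) = 1.011 K/W
R_outer film = 1/(h_o·2πr_oL) = 1/(15×2π×0.1121×1) = 0.09465 K/W
R_total = 1.106 K/W
Q = ΔT/R_total = 139/1.106

q′ ≈ 126 W/m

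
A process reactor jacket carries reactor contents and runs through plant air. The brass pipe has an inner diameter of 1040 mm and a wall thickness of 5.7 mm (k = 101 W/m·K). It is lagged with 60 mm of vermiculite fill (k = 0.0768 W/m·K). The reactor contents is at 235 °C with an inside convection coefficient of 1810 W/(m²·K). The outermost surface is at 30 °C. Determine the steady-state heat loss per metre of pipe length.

q′ ≈ 915 W/m

Cylindrical conduction, so R = ln(r₂/r₁)/(2πkL) per layer, in series:
R_inner film = 1/(h_i·2πr₁L) = 1/(1810×2π×0.52×1) = 1.691×10^-4 K/W
R_brass pipe wall = ln(525.7/520)/(2π×101×1) = 1.718×10^-5 K/W
R_vermiculite fill = ln(585.7/525.7)/(2π×0.0768×1) = 0.224 K/W
R_total = 0.2242 K/W
Q = ΔT/R_total = 205/0.2242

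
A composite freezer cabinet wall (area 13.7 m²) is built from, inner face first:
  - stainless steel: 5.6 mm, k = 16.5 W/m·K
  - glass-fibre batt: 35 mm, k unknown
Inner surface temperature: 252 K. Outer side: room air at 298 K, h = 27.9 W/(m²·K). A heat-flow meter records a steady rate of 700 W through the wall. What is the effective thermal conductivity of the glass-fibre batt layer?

k ≈ 0.0405 W/(m·K)

Treating each layer as a thermal resistance in series:
R_stainless steel = L/(kA) = 0.0056/(16.5×13.7) = 2.477×10^-5 K/W
R_outer film = 1/(h_o·A) = 1/(27.9×13.7) = 0.002616 K/W
Sum of known resistances R_other = 0.002641 K/W
Total R = ΔT/Q = 46/700 = 0.06571 K/W
R_glass-fibre batt = R_total − R_other = 0.06307 K/W
k = L/(R·A) = 0.035/(0.06307×13.7)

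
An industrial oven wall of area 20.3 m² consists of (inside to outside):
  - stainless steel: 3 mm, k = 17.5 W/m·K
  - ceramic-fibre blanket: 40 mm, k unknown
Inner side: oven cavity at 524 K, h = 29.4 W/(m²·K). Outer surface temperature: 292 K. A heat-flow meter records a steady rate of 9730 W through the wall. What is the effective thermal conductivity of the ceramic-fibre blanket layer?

k ≈ 0.0889 W/(m·K)

Series thermal resistances:
R_inner film = 1/(h_i·A) = 1/(29.4×20.3) = 0.001676 K/W
R_stainless steel = L/(kA) = 0.003/(17.5×20.3) = 8.445×10^-6 K/W
Sum of known resistances R_other = 0.001684 K/W
Total R = ΔT/Q = 232/9730 = 0.02384 K/W
R_ceramic-fibre blanket = R_total − R_other = 0.02216 K/W
k = L/(R·A) = 0.04/(0.02216×20.3)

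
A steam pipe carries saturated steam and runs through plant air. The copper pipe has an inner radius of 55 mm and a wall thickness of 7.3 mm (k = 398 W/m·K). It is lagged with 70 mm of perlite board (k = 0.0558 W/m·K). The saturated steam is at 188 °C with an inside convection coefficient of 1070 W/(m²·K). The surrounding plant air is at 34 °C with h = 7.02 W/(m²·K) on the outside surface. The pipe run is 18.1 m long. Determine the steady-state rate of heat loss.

Q ≈ 1200 W

Per-layer cylindrical resistances, series-summed:
R_inner film = 1/(h_i·2πr₁L) = 1/(1070×2π×0.055×18.1) = 1.494×10^-4 K/W
R_copper pipe wall = ln(62.3/55)/(2π×398×18.1) = 2.753×10^-6 K/W
R_perlite board = ln(132.3/62.3)/(2π×0.0558×18.1) = 0.1187 K/W
R_outer film = 1/(h_o·2πr_oL) = 1/(7.02×2π×0.1323×18.1) = 0.009468 K/W
R_total = 0.1283 K/W
Q = ΔT/R_total = 154/0.1283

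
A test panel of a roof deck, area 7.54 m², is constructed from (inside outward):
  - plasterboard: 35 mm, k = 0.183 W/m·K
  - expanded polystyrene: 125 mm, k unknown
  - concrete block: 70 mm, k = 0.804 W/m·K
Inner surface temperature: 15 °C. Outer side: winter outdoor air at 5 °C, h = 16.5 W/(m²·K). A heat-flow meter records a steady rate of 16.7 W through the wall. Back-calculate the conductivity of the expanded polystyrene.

k ≈ 0.0299 W/(m·K)

Series thermal resistances:
R_plasterboard = L/(kA) = 0.035/(0.183×7.54) = 0.02537 K/W
R_concrete block = L/(kA) = 0.07/(0.804×7.54) = 0.01155 K/W
R_outer film = 1/(h_o·A) = 1/(16.5×7.54) = 0.008038 K/W
Sum of known resistances R_other = 0.04495 K/W
Total R = ΔT/Q = 10/16.7 = 0.5988 K/W
R_expanded polystyrene = R_total − R_other = 0.5539 K/W
k = L/(R·A) = 0.125/(0.5539×7.54)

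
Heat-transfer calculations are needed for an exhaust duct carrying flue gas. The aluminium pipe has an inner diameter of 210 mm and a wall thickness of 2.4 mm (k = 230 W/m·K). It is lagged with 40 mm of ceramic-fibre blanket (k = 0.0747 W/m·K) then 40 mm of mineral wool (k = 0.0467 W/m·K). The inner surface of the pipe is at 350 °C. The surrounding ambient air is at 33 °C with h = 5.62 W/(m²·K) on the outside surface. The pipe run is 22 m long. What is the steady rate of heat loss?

Q ≈ 4240 W

For a radial system each layer contributes R = ln(r_out/r_in)/(2πkL); films add R = 1/(hA).
R_aluminium pipe wall = ln(107.4/105)/(2π×230×22) = 7.108×10^-7 K/W
R_ceramic-fibre blanket = ln(147.4/107.4)/(2π×0.0747×22) = 0.03066 K/W
R_mineral wool = ln(187.4/147.4)/(2π×0.0467×22) = 0.03719 K/W
R_outer film = 1/(h_o·2πr_oL) = 1/(5.62×2π×0.1874×22) = 0.006869 K/W
R_total = 0.07472 K/W
Q = ΔT/R_total = 317/0.07472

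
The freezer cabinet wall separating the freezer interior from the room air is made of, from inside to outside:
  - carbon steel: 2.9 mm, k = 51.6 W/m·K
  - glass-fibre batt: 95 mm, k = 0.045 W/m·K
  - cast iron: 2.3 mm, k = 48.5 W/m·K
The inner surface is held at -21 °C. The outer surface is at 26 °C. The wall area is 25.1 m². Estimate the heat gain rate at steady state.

Using the resistance-network approach (series):
R_carbon steel = L/(kA) = 0.0029/(51.6×25.1) = 2.239×10^-6 K/W
R_glass-fibre batt = L/(kA) = 0.095/(0.045×25.1) = 0.08411 K/W
R_cast iron = L/(kA) = 0.0023/(48.5×25.1) = 1.889×10^-6 K/W
R_total = 0.08411 K/W
Q = ΔT / R_total = 47 / 0.08411

Q ≈ 559 W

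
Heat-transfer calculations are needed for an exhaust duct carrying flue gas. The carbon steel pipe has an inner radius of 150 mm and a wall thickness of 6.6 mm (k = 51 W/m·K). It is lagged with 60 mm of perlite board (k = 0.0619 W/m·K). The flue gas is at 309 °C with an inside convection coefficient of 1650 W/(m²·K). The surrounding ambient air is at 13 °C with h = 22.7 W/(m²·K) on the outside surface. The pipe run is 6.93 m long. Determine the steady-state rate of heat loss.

Q ≈ 2370 W

Radial resistances (cylindrical: R_cond = ln(r_o/r_i)/(2πkL), R_conv = 1/(h·2πrL)):
R_inner film = 1/(h_i·2πr₁L) = 1/(1650×2π×0.15×6.93) = 9.279×10^-5 K/W
R_carbon steel pipe wall = ln(156.6/150)/(2π×51×6.93) = 1.939×10^-5 K/W
R_perlite board = ln(216.6/156.6)/(2π×0.0619×6.93) = 0.1203 K/W
R_outer film = 1/(h_o·2πr_oL) = 1/(22.7×2π×0.2166×6.93) = 0.004671 K/W
R_total = 0.1251 K/W
Q = ΔT/R_total = 296/0.1251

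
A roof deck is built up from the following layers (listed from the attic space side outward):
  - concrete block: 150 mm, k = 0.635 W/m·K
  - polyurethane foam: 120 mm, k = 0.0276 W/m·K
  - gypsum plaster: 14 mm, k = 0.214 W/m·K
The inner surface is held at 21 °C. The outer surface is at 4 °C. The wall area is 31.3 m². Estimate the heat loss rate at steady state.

Thermal resistances in series:
R_concrete block = L/(kA) = 0.15/(0.635×31.3) = 0.007547 K/W
R_polyurethane foam = L/(kA) = 0.12/(0.0276×31.3) = 0.1389 K/W
R_gypsum plaster = L/(kA) = 0.014/(0.214×31.3) = 0.00209 K/W
R_total = 0.1485 K/W
Q = ΔT / R_total = 17 / 0.1485

Q ≈ 114 W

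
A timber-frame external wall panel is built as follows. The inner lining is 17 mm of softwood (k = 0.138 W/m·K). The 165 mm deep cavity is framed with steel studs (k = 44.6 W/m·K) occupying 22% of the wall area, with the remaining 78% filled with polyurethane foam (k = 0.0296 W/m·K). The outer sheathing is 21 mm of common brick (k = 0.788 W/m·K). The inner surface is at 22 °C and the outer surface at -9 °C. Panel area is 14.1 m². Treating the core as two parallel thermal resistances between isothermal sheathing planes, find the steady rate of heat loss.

Q ≈ 2620 W

Sheathing layers in series; stud and cavity paths in parallel between them.
R_inner = 0.017/(0.138×14.1) = 0.008737 K/W
R_stud  = 0.165/(44.6×0.22×14.1) = 0.001193 K/W
R_cav   = 0.165/(0.0296×0.78×14.1) = 0.5068 K/W
1/R_core = 1/R_stud + 1/R_cav → R_core = 0.00119 K/W
R_outer = 0.021/(0.788×14.1) = 0.00189 K/W
R_total = 0.01182 K/W
Q = ΔT/R_total = 31/0.01182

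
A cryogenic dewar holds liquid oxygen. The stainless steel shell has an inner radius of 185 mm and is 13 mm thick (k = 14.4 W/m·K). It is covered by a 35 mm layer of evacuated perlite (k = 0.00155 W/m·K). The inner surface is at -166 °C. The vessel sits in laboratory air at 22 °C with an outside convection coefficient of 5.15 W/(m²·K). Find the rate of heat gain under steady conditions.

For a spherical shell R = (1/r₁ − 1/r₂)/(4πk); film R = 1/(h·4πr²). In series:
R_stainless steel shell = (1/0.185 − 1/0.198)/(4π×14.4) = 0.001961 K/W
R_evacuated perlite = (1/0.198 − 1/0.233)/(4π×0.00155) = 38.95 K/W
R_outer film = 1/(h·4πr_o²) = 1/(5.15×4π×0.233²) = 0.2846 K/W
R_total = 39.24 K/W
Q = ΔT/R_total = 188/39.24

Q ≈ 4.79 W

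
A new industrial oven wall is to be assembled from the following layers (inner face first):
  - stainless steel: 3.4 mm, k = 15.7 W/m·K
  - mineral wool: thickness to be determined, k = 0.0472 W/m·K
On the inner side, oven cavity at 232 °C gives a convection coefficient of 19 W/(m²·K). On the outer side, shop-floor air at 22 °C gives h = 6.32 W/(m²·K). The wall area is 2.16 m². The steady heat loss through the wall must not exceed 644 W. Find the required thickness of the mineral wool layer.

Using the resistance-network approach (series):
R_inner film = 1/(h_i·A) = 1/(19×2.16) = 0.02437 K/W
R_stainless steel = L/(kA) = 0.0034/(15.7×2.16) = 1.003×10^-4 K/W
R_outer film = 1/(h_o·A) = 1/(6.32×2.16) = 0.07325 K/W
Sum of the known resistances R_other = 0.09772 K/W
Required total resistance R_tot = ΔT/Q_allow = 210/644 = 0.3261 K/W
R_mineral wool = R_tot − R_other = 0.2284 K/W
L = R·k·A = 0.2284×0.0472×2.16

L ≈ 23.3 mm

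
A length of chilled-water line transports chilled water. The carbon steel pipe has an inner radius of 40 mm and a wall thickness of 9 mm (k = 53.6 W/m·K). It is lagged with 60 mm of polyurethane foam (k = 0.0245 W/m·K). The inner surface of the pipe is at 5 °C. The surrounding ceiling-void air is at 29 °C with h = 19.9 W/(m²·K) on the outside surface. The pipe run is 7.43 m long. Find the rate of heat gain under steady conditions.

Q ≈ 33.9 W

Radial resistances (cylindrical: R_cond = ln(r_o/r_i)/(2πkL), R_conv = 1/(h·2πrL)):
R_carbon steel pipe wall = ln(49/40)/(2π×53.6×7.43) = 8.11×10^-5 K/W
R_polyurethane foam = ln(109/49)/(2π×0.0245×7.43) = 0.699 K/W
R_outer film = 1/(h_o·2πr_oL) = 1/(19.9×2π×0.109×7.43) = 0.009875 K/W
R_total = 0.709 K/W
Q = ΔT/R_total = 24/0.709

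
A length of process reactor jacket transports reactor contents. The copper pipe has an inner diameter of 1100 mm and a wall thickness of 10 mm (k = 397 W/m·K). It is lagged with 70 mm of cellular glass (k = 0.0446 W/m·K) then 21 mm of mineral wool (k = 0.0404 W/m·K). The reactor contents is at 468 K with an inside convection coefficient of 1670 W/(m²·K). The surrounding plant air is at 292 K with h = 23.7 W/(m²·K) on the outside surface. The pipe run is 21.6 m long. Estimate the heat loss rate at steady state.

Radial resistances (cylindrical: R_cond = ln(r_o/r_i)/(2πkL), R_conv = 1/(h·2πrL)):
R_inner film = 1/(h_i·2πr₁L) = 1/(1670×2π×0.55×21.6) = 8.022×10^-6 K/W
R_copper pipe wall = ln(560/550)/(2π×397×21.6) = 3.344×10^-7 K/W
R_cellular glass = ln(630/560)/(2π×0.0446×21.6) = 0.01946 K/W
R_mineral wool = ln(651/630)/(2π×0.0404×21.6) = 0.00598 K/W
R_outer film = 1/(h_o·2πr_oL) = 1/(23.7×2π×0.651×21.6) = 4.776×10^-4 K/W
R_total = 0.02592 K/W
Q = ΔT/R_total = 176/0.02592

Q ≈ 6790 W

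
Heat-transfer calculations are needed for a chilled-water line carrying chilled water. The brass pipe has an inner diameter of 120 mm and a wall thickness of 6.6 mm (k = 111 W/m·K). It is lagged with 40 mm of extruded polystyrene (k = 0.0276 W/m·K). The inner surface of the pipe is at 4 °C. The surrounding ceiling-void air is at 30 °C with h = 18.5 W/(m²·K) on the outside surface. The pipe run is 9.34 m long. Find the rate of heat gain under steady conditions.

For a radial system each layer contributes R = ln(r_out/r_in)/(2πkL); films add R = 1/(hA).
R_brass pipe wall = ln(66.6/60)/(2π×111×9.34) = 1.602×10^-5 K/W
R_extruded polystyrene = ln(106.6/66.6)/(2π×0.0276×9.34) = 0.2904 K/W
R_outer film = 1/(h_o·2πr_oL) = 1/(18.5×2π×0.1066×9.34) = 0.008641 K/W
R_total = 0.2991 K/W
Q = ΔT/R_total = 26/0.2991

Q ≈ 86.9 W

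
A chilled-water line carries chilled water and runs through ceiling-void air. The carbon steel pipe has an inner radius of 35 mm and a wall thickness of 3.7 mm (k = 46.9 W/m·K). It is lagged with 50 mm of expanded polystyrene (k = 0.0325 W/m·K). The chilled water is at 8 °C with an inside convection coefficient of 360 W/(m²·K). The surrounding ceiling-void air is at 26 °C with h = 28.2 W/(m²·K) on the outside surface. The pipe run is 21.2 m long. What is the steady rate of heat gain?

For a radial system each layer contributes R = ln(r_out/r_in)/(2πkL); films add R = 1/(hA).
R_inner film = 1/(h_i·2πr₁L) = 1/(360×2π×0.035×21.2) = 5.958×10^-4 K/W
R_carbon steel pipe wall = ln(38.7/35)/(2π×46.9×21.2) = 1.609×10^-5 K/W
R_expanded polystyrene = ln(88.7/38.7)/(2π×0.0325×21.2) = 0.1916 K/W
R_outer film = 1/(h_o·2πr_oL) = 1/(28.2×2π×0.0887×21.2) = 0.003001 K/W
R_total = 0.1952 K/W
Q = ΔT/R_total = 18/0.1952

Q ≈ 92.2 W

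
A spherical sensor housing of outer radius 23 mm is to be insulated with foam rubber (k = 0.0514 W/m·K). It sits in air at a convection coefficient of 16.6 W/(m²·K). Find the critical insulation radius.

r_cr ≈ 6.19 mm

For a sphere r_cr = 2k/h = 2×0.0514/16.6
r_cr = 6.19 mm; since the bare radius (23 mm) is above r_cr, any added insulation will reduce heat loss.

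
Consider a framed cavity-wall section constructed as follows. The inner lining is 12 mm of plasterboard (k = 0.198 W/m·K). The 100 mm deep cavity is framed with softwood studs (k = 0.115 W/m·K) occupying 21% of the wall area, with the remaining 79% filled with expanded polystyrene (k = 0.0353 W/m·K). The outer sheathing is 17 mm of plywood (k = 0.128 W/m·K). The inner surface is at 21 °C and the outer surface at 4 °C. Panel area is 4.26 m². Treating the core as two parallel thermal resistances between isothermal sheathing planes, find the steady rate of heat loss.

Sheathing layers in series; stud and cavity paths in parallel between them.
R_inner = 0.012/(0.198×4.26) = 0.01423 K/W
R_stud  = 0.1/(0.115×0.21×4.26) = 0.972 K/W
R_cav   = 0.1/(0.0353×0.79×4.26) = 0.8418 K/W
1/R_core = 1/R_stud + 1/R_cav → R_core = 0.4511 K/W
R_outer = 0.017/(0.128×4.26) = 0.03118 K/W
R_total = 0.4965 K/W
Q = ΔT/R_total = 17/0.4965

Q ≈ 34.2 W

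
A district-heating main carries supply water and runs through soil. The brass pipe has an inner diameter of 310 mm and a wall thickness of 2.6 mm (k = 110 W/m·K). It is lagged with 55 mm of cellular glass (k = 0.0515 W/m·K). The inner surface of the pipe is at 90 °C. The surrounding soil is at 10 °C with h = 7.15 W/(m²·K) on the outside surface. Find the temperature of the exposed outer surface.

T ≈ 18.1 °C

Radial resistances (cylindrical: R_cond = ln(r_o/r_i)/(2πkL), R_conv = 1/(h·2πrL)):
R_brass pipe wall = ln(157.6/155)/(2π×110×1) = 2.407×10^-5 K/W
R_cellular glass = ln(212.6/157.6)/(2π×0.0515×1) = 0.9251 K/W
R_outer film = 1/(h_o·2πr_oL) = 1/(7.15×2π×0.2126×1) = 0.1047 K/W
R_total = 1.03 K/W
Q = ΔT/R_total = 80/1.03
Q = 77.7 W/m
T_interface = T_inner − Q·ΣR(inner→interface) = 90 − 77.7×0.9251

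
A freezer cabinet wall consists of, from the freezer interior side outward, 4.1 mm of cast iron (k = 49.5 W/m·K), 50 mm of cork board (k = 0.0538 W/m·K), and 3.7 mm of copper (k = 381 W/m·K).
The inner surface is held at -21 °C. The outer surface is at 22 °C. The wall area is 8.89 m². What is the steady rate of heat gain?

Treating each layer as a thermal resistance in series:
R_cast iron = L/(kA) = 0.0041/(49.5×8.89) = 9.317×10^-6 K/W
R_cork board = L/(kA) = 0.05/(0.0538×8.89) = 0.1045 K/W
R_copper = L/(kA) = 0.0037/(381×8.89) = 1.092×10^-6 K/W
R_total = 0.1046 K/W
Q = ΔT / R_total = 43 / 0.1046

Q ≈ 411 W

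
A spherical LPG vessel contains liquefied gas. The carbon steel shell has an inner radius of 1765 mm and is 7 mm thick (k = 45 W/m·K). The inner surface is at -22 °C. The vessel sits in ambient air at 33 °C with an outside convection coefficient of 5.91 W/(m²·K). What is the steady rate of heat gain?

Each spherical layer contributes R = (1/r_i − 1/r_o)/(4πk):
R_carbon steel shell = (1/1.765 − 1/1.772)/(4π×45) = 3.958×10^-6 K/W
R_outer film = 1/(h·4πr_o²) = 1/(5.91×4π×1.772²) = 0.004288 K/W
R_total = 0.004292 K/W
Q = ΔT/R_total = 55/0.004292

Q ≈ 12800 W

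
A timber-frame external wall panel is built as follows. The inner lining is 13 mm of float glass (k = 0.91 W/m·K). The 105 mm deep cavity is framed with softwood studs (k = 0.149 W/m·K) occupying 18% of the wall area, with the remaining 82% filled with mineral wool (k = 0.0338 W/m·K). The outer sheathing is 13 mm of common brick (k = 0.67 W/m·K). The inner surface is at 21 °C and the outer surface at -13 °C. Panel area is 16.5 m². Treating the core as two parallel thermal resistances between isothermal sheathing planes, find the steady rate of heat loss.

Q ≈ 286 W

Sheathing layers in series; stud and cavity paths in parallel between them.
R_inner = 0.013/(0.91×16.5) = 8.658×10^-4 K/W
R_stud  = 0.105/(0.149×0.18×16.5) = 0.2373 K/W
R_cav   = 0.105/(0.0338×0.82×16.5) = 0.2296 K/W
1/R_core = 1/R_stud + 1/R_cav → R_core = 0.1167 K/W
R_outer = 0.013/(0.67×16.5) = 0.001176 K/W
R_total = 0.1187 K/W
Q = ΔT/R_total = 34/0.1187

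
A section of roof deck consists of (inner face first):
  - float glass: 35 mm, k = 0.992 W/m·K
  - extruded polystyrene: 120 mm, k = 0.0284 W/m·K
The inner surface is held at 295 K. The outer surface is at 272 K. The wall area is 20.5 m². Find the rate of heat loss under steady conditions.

Series thermal resistances:
R_float glass = L/(kA) = 0.035/(0.992×20.5) = 0.001721 K/W
R_extruded polystyrene = L/(kA) = 0.12/(0.0284×20.5) = 0.2061 K/W
R_total = 0.2078 K/W
Q = ΔT / R_total = 23 / 0.2078

Q ≈ 111 W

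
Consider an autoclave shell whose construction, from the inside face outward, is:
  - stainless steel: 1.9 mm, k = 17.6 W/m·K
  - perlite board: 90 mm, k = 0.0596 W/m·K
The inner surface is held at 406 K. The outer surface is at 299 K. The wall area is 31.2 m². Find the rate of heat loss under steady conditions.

Q ≈ 2210 W

Thermal resistances in series:
R_stainless steel = L/(kA) = 0.0019/(17.6×31.2) = 3.46×10^-6 K/W
R_perlite board = L/(kA) = 0.09/(0.0596×31.2) = 0.0484 K/W
R_total = 0.0484 K/W
Q = ΔT / R_total = 107 / 0.0484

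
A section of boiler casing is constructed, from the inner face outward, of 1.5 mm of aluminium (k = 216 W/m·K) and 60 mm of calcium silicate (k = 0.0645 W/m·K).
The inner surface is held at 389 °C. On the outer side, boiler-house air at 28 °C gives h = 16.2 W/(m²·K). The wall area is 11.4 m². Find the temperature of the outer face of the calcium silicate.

T ≈ 50.5 °C

Using the resistance-network approach (series):
R_aluminium = L/(kA) = 0.0015/(216×11.4) = 6.092×10^-7 K/W
R_calcium silicate = L/(kA) = 0.06/(0.0645×11.4) = 0.0816 K/W
R_outer film = 1/(h_o·A) = 1/(16.2×11.4) = 0.005415 K/W
R_total = 0.08701 K/W;  Q = ΔT/R_total = 361/0.08701 = 4149 W
T_interface = T_inner − Q·ΣR(inner→interface) = 389 − 4150×0.0816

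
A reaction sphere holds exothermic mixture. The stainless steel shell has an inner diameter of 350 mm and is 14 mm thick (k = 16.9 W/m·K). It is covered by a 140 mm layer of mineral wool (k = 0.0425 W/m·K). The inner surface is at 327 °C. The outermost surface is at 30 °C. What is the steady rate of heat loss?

Each spherical layer contributes R = (1/r_i − 1/r_o)/(4πk):
R_stainless steel shell = (1/0.175 − 1/0.189)/(4π×16.9) = 0.001993 K/W
R_mineral wool = (1/0.189 − 1/0.329)/(4π×0.0425) = 4.216 K/W
R_total = 4.218 K/W
Q = ΔT/R_total = 297/4.218

Q ≈ 70.4 W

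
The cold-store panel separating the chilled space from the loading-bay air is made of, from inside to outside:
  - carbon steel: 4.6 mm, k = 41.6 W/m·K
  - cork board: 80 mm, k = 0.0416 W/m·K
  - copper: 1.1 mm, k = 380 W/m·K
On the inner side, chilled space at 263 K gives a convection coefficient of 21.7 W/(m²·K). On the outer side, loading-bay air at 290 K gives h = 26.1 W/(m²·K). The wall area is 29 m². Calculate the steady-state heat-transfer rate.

Series thermal resistances:
R_inner film = 1/(h_i·A) = 1/(21.7×29) = 0.001589 K/W
R_carbon steel = L/(kA) = 0.0046/(41.6×29) = 3.813×10^-6 K/W
R_cork board = L/(kA) = 0.08/(0.0416×29) = 0.06631 K/W
R_copper = L/(kA) = 0.0011/(380×29) = 9.982×10^-8 K/W
R_outer film = 1/(h_o·A) = 1/(26.1×29) = 0.001321 K/W
R_total = 0.06923 K/W
Q = ΔT / R_total = 27 / 0.06923

Q ≈ 390 W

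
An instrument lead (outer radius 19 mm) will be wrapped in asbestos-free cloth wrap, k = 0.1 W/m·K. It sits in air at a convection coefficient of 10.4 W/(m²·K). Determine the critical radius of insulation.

For a cylinder r_cr = k/h = 0.1/10.4
r_cr = 9.62 mm; since the bare radius (19 mm) is above r_cr, any added insulation will reduce heat loss.

r_cr ≈ 9.62 mm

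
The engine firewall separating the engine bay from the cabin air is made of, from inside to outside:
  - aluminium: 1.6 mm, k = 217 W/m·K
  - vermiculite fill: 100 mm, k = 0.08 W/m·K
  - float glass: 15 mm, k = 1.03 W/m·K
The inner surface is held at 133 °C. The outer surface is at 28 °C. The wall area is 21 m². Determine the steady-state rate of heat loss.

Series thermal resistances:
R_aluminium = L/(kA) = 0.0016/(217×21) = 3.511×10^-7 K/W
R_vermiculite fill = L/(kA) = 0.1/(0.08×21) = 0.05952 K/W
R_float glass = L/(kA) = 0.015/(1.03×21) = 6.935×10^-4 K/W
R_total = 0.06022 K/W
Q = ΔT / R_total = 105 / 0.06022

Q ≈ 1740 W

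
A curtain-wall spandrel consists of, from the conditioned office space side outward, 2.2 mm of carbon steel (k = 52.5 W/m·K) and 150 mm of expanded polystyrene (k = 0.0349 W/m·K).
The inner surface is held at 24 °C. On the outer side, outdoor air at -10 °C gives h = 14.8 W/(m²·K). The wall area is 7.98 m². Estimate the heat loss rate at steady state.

Q ≈ 62.1 W

Treating each layer as a thermal resistance in series:
R_carbon steel = L/(kA) = 0.0022/(52.5×7.98) = 5.251×10^-6 K/W
R_expanded polystyrene = L/(kA) = 0.15/(0.0349×7.98) = 0.5386 K/W
R_outer film = 1/(h_o·A) = 1/(14.8×7.98) = 0.008467 K/W
R_total = 0.5471 K/W
Q = ΔT / R_total = 34 / 0.5471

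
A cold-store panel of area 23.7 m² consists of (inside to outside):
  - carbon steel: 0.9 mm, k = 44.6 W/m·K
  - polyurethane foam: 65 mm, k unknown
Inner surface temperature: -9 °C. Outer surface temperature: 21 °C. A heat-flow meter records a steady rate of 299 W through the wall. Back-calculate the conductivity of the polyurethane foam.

k ≈ 0.0273 W/(m·K)

Treating each layer as a thermal resistance in series:
R_carbon steel = L/(kA) = 0.0009/(44.6×23.7) = 8.515×10^-7 K/W
Sum of known resistances R_other = 8.515×10^-7 K/W
Total R = ΔT/Q = 30/299 = 0.1003 K/W
R_polyurethane foam = R_total − R_other = 0.1003 K/W
k = L/(R·A) = 0.065/(0.1003×23.7)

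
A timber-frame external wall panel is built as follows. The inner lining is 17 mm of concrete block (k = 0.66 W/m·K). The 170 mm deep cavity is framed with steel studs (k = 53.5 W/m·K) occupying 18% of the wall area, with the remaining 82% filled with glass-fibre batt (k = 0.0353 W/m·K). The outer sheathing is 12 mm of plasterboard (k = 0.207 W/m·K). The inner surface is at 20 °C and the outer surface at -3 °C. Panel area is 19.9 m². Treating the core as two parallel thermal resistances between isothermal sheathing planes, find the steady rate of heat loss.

Q ≈ 4520 W

Sheathing layers in series; stud and cavity paths in parallel between them.
R_inner = 0.017/(0.66×19.9) = 0.001294 K/W
R_stud  = 0.17/(53.5×0.18×19.9) = 8.871×10^-4 K/W
R_cav   = 0.17/(0.0353×0.82×19.9) = 0.2951 K/W
1/R_core = 1/R_stud + 1/R_cav → R_core = 8.844×10^-4 K/W
R_outer = 0.012/(0.207×19.9) = 0.002913 K/W
R_total = 0.005092 K/W
Q = ΔT/R_total = 23/0.005092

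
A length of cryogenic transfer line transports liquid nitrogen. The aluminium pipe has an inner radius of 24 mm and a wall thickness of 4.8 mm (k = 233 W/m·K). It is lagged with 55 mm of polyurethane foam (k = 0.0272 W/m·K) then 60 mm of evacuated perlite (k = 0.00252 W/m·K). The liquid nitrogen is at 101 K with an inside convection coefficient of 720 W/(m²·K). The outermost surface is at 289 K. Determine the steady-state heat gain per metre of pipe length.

Per-layer cylindrical resistances, series-summed:
R_inner film = 1/(h_i·2πr₁L) = 1/(720×2π×0.024×1) = 0.00921 K/W
R_aluminium pipe wall = ln(28.8/24)/(2π×233×1) = 1.245×10^-4 K/W
R_polyurethane foam = ln(83.8/28.8)/(2π×0.0272×1) = 6.25 K/W
R_evacuated perlite = ln(143.8/83.8)/(2π×0.00252×1) = 34.1 K/W
R_total = 40.36 K/W
Q = ΔT/R_total = 188/40.36

q′ ≈ 4.66 W/m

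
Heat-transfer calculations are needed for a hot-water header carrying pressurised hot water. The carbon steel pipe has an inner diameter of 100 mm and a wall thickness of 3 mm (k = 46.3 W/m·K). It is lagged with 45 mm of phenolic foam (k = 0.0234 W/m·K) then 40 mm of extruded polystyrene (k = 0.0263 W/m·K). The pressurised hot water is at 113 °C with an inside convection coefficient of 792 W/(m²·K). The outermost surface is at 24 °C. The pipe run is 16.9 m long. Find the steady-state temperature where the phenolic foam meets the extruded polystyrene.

T ≈ 53.5 °C

Treating each annulus and film as a series resistance:
R_inner film = 1/(h_i·2πr₁L) = 1/(792×2π×0.05×16.9) = 2.378×10^-4 K/W
R_carbon steel pipe wall = ln(53/50)/(2π×46.3×16.9) = 1.185×10^-5 K/W
R_phenolic foam = ln(98/53)/(2π×0.0234×16.9) = 0.2474 K/W
R_extruded polystyrene = ln(138/98)/(2π×0.0263×16.9) = 0.1226 K/W
R_total = 0.3702 K/W
Q = ΔT/R_total = 89/0.3702
Q = 240 W
T_interface = T_inner − Q·ΣR(inner→interface) = 113 − 240×0.2476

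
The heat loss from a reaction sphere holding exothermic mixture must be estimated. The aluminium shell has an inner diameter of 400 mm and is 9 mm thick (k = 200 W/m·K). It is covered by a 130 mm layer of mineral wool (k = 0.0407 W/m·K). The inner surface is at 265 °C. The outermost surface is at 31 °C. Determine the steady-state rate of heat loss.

Q ≈ 65.2 W

Radial (spherical) resistances in series:
R_aluminium shell = (1/0.2 − 1/0.209)/(4π×200) = 8.567×10^-5 K/W
R_mineral wool = (1/0.209 − 1/0.339)/(4π×0.0407) = 3.588 K/W
R_total = 3.588 K/W
Q = ΔT/R_total = 234/3.588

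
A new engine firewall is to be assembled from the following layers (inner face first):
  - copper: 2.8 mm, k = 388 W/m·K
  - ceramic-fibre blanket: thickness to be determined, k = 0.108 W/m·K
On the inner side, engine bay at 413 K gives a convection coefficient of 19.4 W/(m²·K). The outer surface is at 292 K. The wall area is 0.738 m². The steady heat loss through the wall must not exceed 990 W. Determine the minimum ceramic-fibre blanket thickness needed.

L ≈ 4.17 mm

Using the resistance-network approach (series):
R_inner film = 1/(h_i·A) = 1/(19.4×0.738) = 0.06985 K/W
R_copper = L/(kA) = 0.0028/(388×0.738) = 9.778×10^-6 K/W
Sum of the known resistances R_other = 0.06986 K/W
Required total resistance R_tot = ΔT/Q_allow = 121/990 = 0.1222 K/W
R_ceramic-fibre blanket = R_tot − R_other = 0.05237 K/W
L = R·k·A = 0.05237×0.108×0.738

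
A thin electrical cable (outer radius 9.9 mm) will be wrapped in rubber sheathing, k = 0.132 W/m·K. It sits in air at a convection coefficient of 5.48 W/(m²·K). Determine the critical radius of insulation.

r_cr ≈ 24.1 mm

For a cylinder r_cr = k/h = 0.132/5.48
r_cr = 24.1 mm; since the bare radius (9.9 mm) is below r_cr, adding a thin layer of insulation will *increase* heat loss.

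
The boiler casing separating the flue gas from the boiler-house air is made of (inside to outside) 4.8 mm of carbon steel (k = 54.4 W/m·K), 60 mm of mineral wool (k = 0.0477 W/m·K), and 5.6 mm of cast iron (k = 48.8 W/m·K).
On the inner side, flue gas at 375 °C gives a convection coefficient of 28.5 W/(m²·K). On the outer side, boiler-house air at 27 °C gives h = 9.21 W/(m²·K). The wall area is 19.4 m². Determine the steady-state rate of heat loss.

Series thermal resistances:
R_inner film = 1/(h_i·A) = 1/(28.5×19.4) = 0.001809 K/W
R_carbon steel = L/(kA) = 0.0048/(54.4×19.4) = 4.548×10^-6 K/W
R_mineral wool = L/(kA) = 0.06/(0.0477×19.4) = 0.06484 K/W
R_cast iron = L/(kA) = 0.0056/(48.8×19.4) = 5.915×10^-6 K/W
R_outer film = 1/(h_o·A) = 1/(9.21×19.4) = 0.005597 K/W
R_total = 0.07225 K/W
Q = ΔT / R_total = 348 / 0.07225

Q ≈ 4820 W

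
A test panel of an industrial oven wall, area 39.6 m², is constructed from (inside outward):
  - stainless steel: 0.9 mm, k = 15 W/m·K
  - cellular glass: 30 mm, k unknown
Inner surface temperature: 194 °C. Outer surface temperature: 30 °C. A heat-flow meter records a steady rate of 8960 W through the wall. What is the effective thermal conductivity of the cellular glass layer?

Thermal resistances in series:
R_stainless steel = L/(kA) = 0.0009/(15×39.6) = 1.515×10^-6 K/W
Sum of known resistances R_other = 1.515×10^-6 K/W
Total R = ΔT/Q = 164/8960 = 0.0183 K/W
R_cellular glass = R_total − R_other = 0.0183 K/W
k = L/(R·A) = 0.03/(0.0183×39.6)

k ≈ 0.0414 W/(m·K)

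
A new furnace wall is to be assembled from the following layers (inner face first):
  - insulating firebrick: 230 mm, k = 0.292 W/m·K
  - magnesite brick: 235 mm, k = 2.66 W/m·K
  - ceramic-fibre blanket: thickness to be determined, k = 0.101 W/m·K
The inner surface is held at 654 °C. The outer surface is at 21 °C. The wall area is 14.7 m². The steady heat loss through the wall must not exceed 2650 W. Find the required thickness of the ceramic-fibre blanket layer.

L ≈ 266 mm

Using the resistance-network approach (series):
R_insulating firebrick = L/(kA) = 0.23/(0.292×14.7) = 0.05358 K/W
R_magnesite brick = L/(kA) = 0.235/(2.66×14.7) = 0.00601 K/W
Sum of the known resistances R_other = 0.05959 K/W
Required total resistance R_tot = ΔT/Q_allow = 633/2650 = 0.2389 K/W
R_ceramic-fibre blanket = R_tot − R_other = 0.1793 K/W
L = R·k·A = 0.1793×0.101×14.7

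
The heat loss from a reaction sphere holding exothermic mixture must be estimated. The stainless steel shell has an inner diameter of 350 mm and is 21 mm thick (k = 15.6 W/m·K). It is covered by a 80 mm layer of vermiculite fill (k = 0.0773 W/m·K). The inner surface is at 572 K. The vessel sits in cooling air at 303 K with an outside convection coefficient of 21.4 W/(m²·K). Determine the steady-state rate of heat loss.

Q ≈ 171 W

Radial (spherical) resistances in series:
R_stainless steel shell = (1/0.175 − 1/0.196)/(4π×15.6) = 0.003123 K/W
R_vermiculite fill = (1/0.196 − 1/0.276)/(4π×0.0773) = 1.522 K/W
R_outer film = 1/(h·4πr_o²) = 1/(21.4×4π×0.276²) = 0.04882 K/W
R_total = 1.574 K/W
Q = ΔT/R_total = 269/1.574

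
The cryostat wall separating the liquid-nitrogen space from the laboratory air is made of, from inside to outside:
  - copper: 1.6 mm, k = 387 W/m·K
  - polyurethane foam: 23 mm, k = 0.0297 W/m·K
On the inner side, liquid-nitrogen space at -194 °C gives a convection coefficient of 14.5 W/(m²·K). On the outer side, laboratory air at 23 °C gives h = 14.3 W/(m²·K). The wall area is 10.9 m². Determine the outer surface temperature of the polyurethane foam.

Using the resistance-network approach (series):
R_inner film = 1/(h_i·A) = 1/(14.5×10.9) = 0.006327 K/W
R_copper = L/(kA) = 0.0016/(387×10.9) = 3.793×10^-7 K/W
R_polyurethane foam = L/(kA) = 0.023/(0.0297×10.9) = 0.07105 K/W
R_outer film = 1/(h_o·A) = 1/(14.3×10.9) = 0.006416 K/W
R_total = 0.08379 K/W;  Q = ΔT/R_total = 217/0.08379 = 2590 W
T_interface = T_inner + Q·ΣR(inner→interface) = -194 + 2590×0.07737

T ≈ 6.38 °C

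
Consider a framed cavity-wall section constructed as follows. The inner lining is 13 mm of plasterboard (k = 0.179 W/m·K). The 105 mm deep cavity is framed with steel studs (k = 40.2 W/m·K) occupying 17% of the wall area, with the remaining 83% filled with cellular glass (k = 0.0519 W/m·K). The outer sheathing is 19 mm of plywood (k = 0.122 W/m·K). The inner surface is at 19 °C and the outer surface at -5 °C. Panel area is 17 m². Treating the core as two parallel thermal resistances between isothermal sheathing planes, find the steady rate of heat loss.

Q ≈ 1670 W

Sheathing layers in series; stud and cavity paths in parallel between them.
R_inner = 0.013/(0.179×17) = 0.004272 K/W
R_stud  = 0.105/(40.2×0.17×17) = 9.038×10^-4 K/W
R_cav   = 0.105/(0.0519×0.83×17) = 0.1434 K/W
1/R_core = 1/R_stud + 1/R_cav → R_core = 8.981×10^-4 K/W
R_outer = 0.019/(0.122×17) = 0.009161 K/W
R_total = 0.01433 K/W
Q = ΔT/R_total = 24/0.01433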